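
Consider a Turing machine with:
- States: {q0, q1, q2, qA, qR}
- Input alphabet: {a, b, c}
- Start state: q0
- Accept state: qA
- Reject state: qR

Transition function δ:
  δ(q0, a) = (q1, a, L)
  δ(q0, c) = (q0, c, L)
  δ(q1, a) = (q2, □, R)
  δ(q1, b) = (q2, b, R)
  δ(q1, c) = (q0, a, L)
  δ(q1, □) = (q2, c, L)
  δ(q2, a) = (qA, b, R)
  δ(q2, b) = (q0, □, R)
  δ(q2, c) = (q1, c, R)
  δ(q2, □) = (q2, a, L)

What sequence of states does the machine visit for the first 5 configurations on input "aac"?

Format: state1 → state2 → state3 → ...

Execution trace:
Initial: [q0]aac
Step 1: δ(q0, a) = (q1, a, L) → [q1]□aac
Step 2: δ(q1, □) = (q2, c, L) → [q2]□caac
Step 3: δ(q2, □) = (q2, a, L) → [q2]□acaac
Step 4: δ(q2, □) = (q2, a, L) → [q2]□aacaac

State sequence: q0 → q1 → q2 → q2 → q2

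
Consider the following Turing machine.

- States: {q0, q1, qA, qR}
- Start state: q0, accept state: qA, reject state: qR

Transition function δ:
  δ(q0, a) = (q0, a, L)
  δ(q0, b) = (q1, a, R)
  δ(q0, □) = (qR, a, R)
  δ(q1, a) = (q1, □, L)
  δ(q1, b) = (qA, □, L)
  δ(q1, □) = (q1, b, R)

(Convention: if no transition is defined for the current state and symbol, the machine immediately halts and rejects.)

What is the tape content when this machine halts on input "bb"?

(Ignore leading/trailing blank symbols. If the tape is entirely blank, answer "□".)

Execution trace:
Initial: [q0]bb
Step 1: δ(q0, b) = (q1, a, R) → a[q1]b
Step 2: δ(q1, b) = (qA, □, L) → [qA]a□

The machine reaches the accept state qA and halts.

Final tape (ignoring leading/trailing blanks): a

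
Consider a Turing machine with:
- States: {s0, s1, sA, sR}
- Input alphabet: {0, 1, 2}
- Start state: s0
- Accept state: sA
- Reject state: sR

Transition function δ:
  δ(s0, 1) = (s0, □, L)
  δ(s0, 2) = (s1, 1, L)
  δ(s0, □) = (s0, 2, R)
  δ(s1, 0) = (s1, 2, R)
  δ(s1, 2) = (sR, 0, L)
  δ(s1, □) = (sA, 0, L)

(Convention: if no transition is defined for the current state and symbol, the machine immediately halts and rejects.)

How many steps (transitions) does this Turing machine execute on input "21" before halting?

Execution trace:
Initial: [s0]21
Step 1: δ(s0, 2) = (s1, 1, L) → [s1]□11
Step 2: δ(s1, □) = (sA, 0, L) → [sA]□011

The machine reaches the accept state sA and halts.

The machine executed 2 steps before halting.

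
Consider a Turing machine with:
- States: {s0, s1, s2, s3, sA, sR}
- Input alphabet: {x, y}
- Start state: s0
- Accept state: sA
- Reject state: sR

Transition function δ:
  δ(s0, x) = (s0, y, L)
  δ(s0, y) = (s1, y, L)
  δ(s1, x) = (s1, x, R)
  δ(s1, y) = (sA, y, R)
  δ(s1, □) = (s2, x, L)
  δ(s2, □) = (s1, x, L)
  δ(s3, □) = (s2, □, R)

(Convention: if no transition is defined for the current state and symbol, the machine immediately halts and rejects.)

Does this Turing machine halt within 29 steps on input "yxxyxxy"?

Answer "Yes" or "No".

Execution trace:
Initial: [s0]yxxyxxy
Step 1: δ(s0, y) = (s1, y, L) → [s1]□yxxyxxy
Step 2: δ(s1, □) = (s2, x, L) → [s2]□xyxxyxxy
Step 3: δ(s2, □) = (s1, x, L) → [s1]□xxyxxyxxy
Step 4: δ(s1, □) = (s2, x, L) → [s2]□xxxyxxyxxy
Step 5: δ(s2, □) = (s1, x, L) → [s1]□xxxxyxxyxxy
Step 6: δ(s1, □) = (s2, x, L) → [s2]□xxxxxyxxyxxy
Step 7: δ(s2, □) = (s1, x, L) → [s1]□xxxxxxyxxyxxy
Step 8: δ(s1, □) = (s2, x, L) → [s2]□xxxxxxxyxxyxxy
Step 9: δ(s2, □) = (s1, x, L) → [s1]□xxxxxxxxyxxyxxy
Step 10: δ(s1, □) = (s2, x, L) → [s2]□xxxxxxxxxyxxyxxy
Step 11: δ(s2, □) = (s1, x, L) → [s1]□xxxxxxxxxxyxxyxxy
Step 12: δ(s1, □) = (s2, x, L) → [s2]□xxxxxxxxxxxyxxyxxy
Step 13: δ(s2, □) = (s1, x, L) → [s1]□xxxxxxxxxxxxyxxyxxy
Step 14: δ(s1, □) = (s2, x, L) → [s2]□xxxxxxxxxxxxxyxxyxxy
Step 15: δ(s2, □) = (s1, x, L) → [s1]□xxxxxxxxxxxxxxyxxyxxy
Step 16: δ(s1, □) = (s2, x, L) → [s2]□xxxxxxxxxxxxxxxyxxyxxy
Step 17: δ(s2, □) = (s1, x, L) → [s1]□xxxxxxxxxxxxxxxxyxxyxxy
Step 18: δ(s1, □) = (s2, x, L) → [s2]□xxxxxxxxxxxxxxxxxyxxyxxy
Step 19: δ(s2, □) = (s1, x, L) → [s1]□xxxxxxxxxxxxxxxxxxyxxyxxy
Step 20: δ(s1, □) = (s2, x, L) → [s2]□xxxxxxxxxxxxxxxxxxxyxxyxxy
Step 21: δ(s2, □) = (s1, x, L) → [s1]□xxxxxxxxxxxxxxxxxxxxyxxyxxy
Step 22: δ(s1, □) = (s2, x, L) → [s2]□xxxxxxxxxxxxxxxxxxxxxyxxyxxy
Step 23: δ(s2, □) = (s1, x, L) → [s1]□xxxxxxxxxxxxxxxxxxxxxxyxxyxxy
Step 24: δ(s1, □) = (s2, x, L) → [s2]□xxxxxxxxxxxxxxxxxxxxxxxyxxyxxy
Step 25: δ(s2, □) = (s1, x, L) → [s1]□xxxxxxxxxxxxxxxxxxxxxxxxyxxyxxy
Step 26: δ(s1, □) = (s2, x, L) → [s2]□xxxxxxxxxxxxxxxxxxxxxxxxxyxxyxxy
Step 27: δ(s2, □) = (s1, x, L) → [s1]□xxxxxxxxxxxxxxxxxxxxxxxxxxyxxyxxy
Step 28: δ(s1, □) = (s2, x, L) → [s2]□xxxxxxxxxxxxxxxxxxxxxxxxxxxyxxyxxy
Step 29: δ(s2, □) = (s1, x, L) → [s1]□xxxxxxxxxxxxxxxxxxxxxxxxxxxxyxxyxxy

The machine has not reached a halting state after 29 steps.
The machine did not halt within the 29-step bound.

Answer: No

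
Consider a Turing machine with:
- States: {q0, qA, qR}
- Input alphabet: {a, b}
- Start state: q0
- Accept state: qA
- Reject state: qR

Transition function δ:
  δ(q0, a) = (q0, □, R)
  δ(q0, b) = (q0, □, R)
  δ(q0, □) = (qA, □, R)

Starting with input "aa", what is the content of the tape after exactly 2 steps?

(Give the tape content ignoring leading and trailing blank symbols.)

Execution trace:
Initial: [q0]aa
Step 1: δ(q0, a) = (q0, □, R) → □[q0]a
Step 2: δ(q0, a) = (q0, □, R) → □□[q0]□

After 2 steps, the tape (ignoring leading/trailing blanks) is: □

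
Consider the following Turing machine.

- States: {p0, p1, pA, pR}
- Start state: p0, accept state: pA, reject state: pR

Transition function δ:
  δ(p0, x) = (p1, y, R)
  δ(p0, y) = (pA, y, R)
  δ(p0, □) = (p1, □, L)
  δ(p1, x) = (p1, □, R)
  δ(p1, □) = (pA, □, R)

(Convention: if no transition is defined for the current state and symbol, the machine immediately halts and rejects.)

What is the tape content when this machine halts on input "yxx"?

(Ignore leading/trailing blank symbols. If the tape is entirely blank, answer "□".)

Execution trace:
Initial: [p0]yxx
Step 1: δ(p0, y) = (pA, y, R) → y[pA]xx

The machine reaches the accept state pA and halts.

Final tape (ignoring leading/trailing blanks): yxx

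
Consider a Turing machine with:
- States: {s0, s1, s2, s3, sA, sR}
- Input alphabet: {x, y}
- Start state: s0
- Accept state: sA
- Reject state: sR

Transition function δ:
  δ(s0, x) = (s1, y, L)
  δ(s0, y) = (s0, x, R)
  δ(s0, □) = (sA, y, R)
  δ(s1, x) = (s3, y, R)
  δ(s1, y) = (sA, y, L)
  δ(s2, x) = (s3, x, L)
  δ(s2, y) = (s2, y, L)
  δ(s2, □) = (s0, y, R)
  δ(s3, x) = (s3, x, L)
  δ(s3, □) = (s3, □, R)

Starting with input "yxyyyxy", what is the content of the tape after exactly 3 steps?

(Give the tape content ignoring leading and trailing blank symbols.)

Execution trace:
Initial: [s0]yxyyyxy
Step 1: δ(s0, y) = (s0, x, R) → x[s0]xyyyxy
Step 2: δ(s0, x) = (s1, y, L) → [s1]xyyyyxy
Step 3: δ(s1, x) = (s3, y, R) → y[s3]yyyyxy

No transition is defined for δ(s3, y). By convention the machine halts and rejects.

After 3 steps, the tape (ignoring leading/trailing blanks) is: yyyyyxy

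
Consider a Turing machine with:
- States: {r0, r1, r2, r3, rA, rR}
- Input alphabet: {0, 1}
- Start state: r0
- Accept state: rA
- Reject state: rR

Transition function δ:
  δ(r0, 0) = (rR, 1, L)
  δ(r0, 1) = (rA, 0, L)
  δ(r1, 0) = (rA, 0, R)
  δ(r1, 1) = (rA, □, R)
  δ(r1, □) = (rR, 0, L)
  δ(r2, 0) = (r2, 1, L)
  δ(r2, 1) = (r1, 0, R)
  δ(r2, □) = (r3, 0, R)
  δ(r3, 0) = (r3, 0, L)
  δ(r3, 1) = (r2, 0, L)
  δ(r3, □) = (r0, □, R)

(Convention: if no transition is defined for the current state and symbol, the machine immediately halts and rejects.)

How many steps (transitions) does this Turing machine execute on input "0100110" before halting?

Execution trace:
Initial: [r0]0100110
Step 1: δ(r0, 0) = (rR, 1, L) → [rR]□1100110

The machine reaches the reject state rR and halts.

The machine executed 1 step before halting.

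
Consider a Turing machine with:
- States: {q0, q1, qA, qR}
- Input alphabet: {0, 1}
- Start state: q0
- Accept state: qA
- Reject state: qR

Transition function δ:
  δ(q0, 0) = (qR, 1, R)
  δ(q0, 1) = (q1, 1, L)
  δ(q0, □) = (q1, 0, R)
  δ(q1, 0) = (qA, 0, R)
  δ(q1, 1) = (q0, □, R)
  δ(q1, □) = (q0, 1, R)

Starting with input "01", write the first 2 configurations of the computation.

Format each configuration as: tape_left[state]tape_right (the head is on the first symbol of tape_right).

Transitions applied:
Step 1: δ(q0, 0) = (qR, 1, R)

The first 2 configurations are:
[q0]01 ⊢ 1[qR]1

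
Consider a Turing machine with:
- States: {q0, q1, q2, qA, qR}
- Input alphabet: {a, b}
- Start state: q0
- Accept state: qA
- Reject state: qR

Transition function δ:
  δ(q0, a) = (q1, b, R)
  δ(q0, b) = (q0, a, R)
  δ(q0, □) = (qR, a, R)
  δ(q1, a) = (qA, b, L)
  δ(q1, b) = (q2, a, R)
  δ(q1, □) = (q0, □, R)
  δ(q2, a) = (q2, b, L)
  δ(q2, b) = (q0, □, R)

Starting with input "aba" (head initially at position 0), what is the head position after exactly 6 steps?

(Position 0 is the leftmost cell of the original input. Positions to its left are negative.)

Execution trace (head position shown):
Step 0: [q0]aba  (head at position 0)
Step 1: move right → b[q1]ba  (head at position 1)
Step 2: move right → ba[q2]a  (head at position 2)
Step 3: move left → b[q2]ab  (head at position 1)
Step 4: move left → [q2]bbb  (head at position 0)
Step 5: move right → □[q0]bb  (head at position 1)
Step 6: move right → □a[q0]b  (head at position 2)

After 6 steps, the head is at position 2.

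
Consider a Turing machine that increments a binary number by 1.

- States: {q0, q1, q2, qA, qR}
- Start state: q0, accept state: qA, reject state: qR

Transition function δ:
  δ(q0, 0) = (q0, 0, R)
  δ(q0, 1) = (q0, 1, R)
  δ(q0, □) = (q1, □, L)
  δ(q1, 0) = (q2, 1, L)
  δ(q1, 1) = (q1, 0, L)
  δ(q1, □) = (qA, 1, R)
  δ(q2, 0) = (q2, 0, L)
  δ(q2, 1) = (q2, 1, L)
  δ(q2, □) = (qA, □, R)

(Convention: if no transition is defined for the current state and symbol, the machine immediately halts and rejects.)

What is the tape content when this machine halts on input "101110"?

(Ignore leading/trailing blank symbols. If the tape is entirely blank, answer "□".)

Execution trace:
Initial: [q0]101110
Step 1: δ(q0, 1) = (q0, 1, R) → 1[q0]01110
Step 2: δ(q0, 0) = (q0, 0, R) → 10[q0]1110
Step 3: δ(q0, 1) = (q0, 1, R) → 101[q0]110
Step 4: δ(q0, 1) = (q0, 1, R) → 1011[q0]10
Step 5: δ(q0, 1) = (q0, 1, R) → 10111[q0]0
Step 6: δ(q0, 0) = (q0, 0, R) → 101110[q0]□
Step 7: δ(q0, □) = (q1, □, L) → 10111[q1]0□
Step 8: δ(q1, 0) = (q2, 1, L) → 1011[q2]11□
Step 9: δ(q2, 1) = (q2, 1, L) → 101[q2]111□
Step 10: δ(q2, 1) = (q2, 1, L) → 10[q2]1111□
Step 11: δ(q2, 1) = (q2, 1, L) → 1[q2]01111□
Step 12: δ(q2, 0) = (q2, 0, L) → [q2]101111□
Step 13: δ(q2, 1) = (q2, 1, L) → [q2]□101111□
Step 14: δ(q2, □) = (qA, □, R) → □[qA]101111□

The machine reaches the accept state qA and halts.

Final tape (ignoring leading/trailing blanks): 101111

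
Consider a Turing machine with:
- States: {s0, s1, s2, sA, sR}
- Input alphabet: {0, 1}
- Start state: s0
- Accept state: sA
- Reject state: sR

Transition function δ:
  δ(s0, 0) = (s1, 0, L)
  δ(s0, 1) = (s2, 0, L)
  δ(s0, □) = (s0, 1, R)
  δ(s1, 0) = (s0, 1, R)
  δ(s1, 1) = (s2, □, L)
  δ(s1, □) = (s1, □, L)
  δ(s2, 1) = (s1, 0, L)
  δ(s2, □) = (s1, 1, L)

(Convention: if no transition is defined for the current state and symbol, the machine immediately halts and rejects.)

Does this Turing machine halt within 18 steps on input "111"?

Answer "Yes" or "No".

Execution trace:
Initial: [s0]111
Step 1: δ(s0, 1) = (s2, 0, L) → [s2]□011
Step 2: δ(s2, □) = (s1, 1, L) → [s1]□1011
Step 3: δ(s1, □) = (s1, □, L) → [s1]□□1011
Step 4: δ(s1, □) = (s1, □, L) → [s1]□□□1011
Step 5: δ(s1, □) = (s1, □, L) → [s1]□□□□1011
Step 6: δ(s1, □) = (s1, □, L) → [s1]□□□□□1011
Step 7: δ(s1, □) = (s1, □, L) → [s1]□□□□□□1011
Step 8: δ(s1, □) = (s1, □, L) → [s1]□□□□□□□1011
Step 9: δ(s1, □) = (s1, □, L) → [s1]□□□□□□□□1011
Step 10: δ(s1, □) = (s1, □, L) → [s1]□□□□□□□□□1011
Step 11: δ(s1, □) = (s1, □, L) → [s1]□□□□□□□□□□1011
Step 12: δ(s1, □) = (s1, □, L) → [s1]□□□□□□□□□□□1011
Step 13: δ(s1, □) = (s1, □, L) → [s1]□□□□□□□□□□□□1011
Step 14: δ(s1, □) = (s1, □, L) → [s1]□□□□□□□□□□□□□1011
Step 15: δ(s1, □) = (s1, □, L) → [s1]□□□□□□□□□□□□□□1011
Step 16: δ(s1, □) = (s1, □, L) → [s1]□□□□□□□□□□□□□□□1011
Step 17: δ(s1, □) = (s1, □, L) → [s1]□□□□□□□□□□□□□□□□1011
Step 18: δ(s1, □) = (s1, □, L) → [s1]□□□□□□□□□□□□□□□□□1011

The machine has not reached a halting state after 18 steps.
The machine did not halt within the 18-step bound.

Answer: No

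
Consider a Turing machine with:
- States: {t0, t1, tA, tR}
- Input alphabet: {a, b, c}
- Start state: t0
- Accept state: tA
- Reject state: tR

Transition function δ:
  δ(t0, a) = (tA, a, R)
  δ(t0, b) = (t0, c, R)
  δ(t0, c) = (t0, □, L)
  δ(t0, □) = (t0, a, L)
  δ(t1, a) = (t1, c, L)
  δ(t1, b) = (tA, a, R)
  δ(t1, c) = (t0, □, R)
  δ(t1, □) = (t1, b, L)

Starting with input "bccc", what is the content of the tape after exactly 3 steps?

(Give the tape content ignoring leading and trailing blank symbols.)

Execution trace:
Initial: [t0]bccc
Step 1: δ(t0, b) = (t0, c, R) → c[t0]ccc
Step 2: δ(t0, c) = (t0, □, L) → [t0]c□cc
Step 3: δ(t0, c) = (t0, □, L) → [t0]□□□cc

After 3 steps, the tape (ignoring leading/trailing blanks) is: cc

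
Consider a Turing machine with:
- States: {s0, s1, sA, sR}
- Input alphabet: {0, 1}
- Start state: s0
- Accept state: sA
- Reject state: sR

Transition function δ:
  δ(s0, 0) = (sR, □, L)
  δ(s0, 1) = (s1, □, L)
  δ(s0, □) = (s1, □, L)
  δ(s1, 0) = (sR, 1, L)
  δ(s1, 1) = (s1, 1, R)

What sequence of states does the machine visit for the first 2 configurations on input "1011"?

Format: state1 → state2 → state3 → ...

Execution trace:
Initial: [s0]1011
Step 1: δ(s0, 1) = (s1, □, L) → [s1]□□011

No transition is defined for δ(s1, □). By convention the machine halts and rejects.

State sequence: s0 → s1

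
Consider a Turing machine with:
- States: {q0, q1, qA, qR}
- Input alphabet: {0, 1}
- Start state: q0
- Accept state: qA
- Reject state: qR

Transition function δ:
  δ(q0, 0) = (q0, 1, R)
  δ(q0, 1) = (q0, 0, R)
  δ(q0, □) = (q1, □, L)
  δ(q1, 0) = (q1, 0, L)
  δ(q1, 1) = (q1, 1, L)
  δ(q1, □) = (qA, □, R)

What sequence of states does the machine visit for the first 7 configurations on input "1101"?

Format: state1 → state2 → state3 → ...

Execution trace:
Initial: [q0]1101
Step 1: δ(q0, 1) = (q0, 0, R) → 0[q0]101
Step 2: δ(q0, 1) = (q0, 0, R) → 00[q0]01
Step 3: δ(q0, 0) = (q0, 1, R) → 001[q0]1
Step 4: δ(q0, 1) = (q0, 0, R) → 0010[q0]□
Step 5: δ(q0, □) = (q1, □, L) → 001[q1]0□
Step 6: δ(q1, 0) = (q1, 0, L) → 00[q1]10□

State sequence: q0 → q0 → q0 → q0 → q0 → q1 → q1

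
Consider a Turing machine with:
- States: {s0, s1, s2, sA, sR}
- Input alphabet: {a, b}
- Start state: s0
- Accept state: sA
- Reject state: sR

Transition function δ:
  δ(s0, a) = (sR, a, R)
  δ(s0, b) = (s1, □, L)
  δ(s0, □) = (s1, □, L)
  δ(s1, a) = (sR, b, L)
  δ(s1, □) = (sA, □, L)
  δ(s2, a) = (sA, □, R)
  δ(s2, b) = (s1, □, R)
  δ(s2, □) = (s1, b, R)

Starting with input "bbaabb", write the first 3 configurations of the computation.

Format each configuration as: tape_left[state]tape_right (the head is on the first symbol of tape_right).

Transitions applied:
Step 1: δ(s0, b) = (s1, □, L)
Step 2: δ(s1, □) = (sA, □, L)

The first 3 configurations are:
[s0]bbaabb ⊢ [s1]□□baabb ⊢ [sA]□□□baabb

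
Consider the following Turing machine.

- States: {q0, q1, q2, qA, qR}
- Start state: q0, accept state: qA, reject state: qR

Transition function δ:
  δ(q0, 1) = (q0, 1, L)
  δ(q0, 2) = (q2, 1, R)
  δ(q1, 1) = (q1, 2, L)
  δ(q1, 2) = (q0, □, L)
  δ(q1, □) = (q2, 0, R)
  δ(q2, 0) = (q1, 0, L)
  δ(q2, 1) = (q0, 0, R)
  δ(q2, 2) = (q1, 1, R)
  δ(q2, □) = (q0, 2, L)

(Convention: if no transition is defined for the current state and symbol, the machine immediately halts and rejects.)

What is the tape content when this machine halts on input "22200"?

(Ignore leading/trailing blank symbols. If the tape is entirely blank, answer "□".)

Execution trace:
Initial: [q0]22200
Step 1: δ(q0, 2) = (q2, 1, R) → 1[q2]2200
Step 2: δ(q2, 2) = (q1, 1, R) → 11[q1]200
Step 3: δ(q1, 2) = (q0, □, L) → 1[q0]1□00
Step 4: δ(q0, 1) = (q0, 1, L) → [q0]11□00
Step 5: δ(q0, 1) = (q0, 1, L) → [q0]□11□00

No transition is defined for δ(q0, □). By convention the machine halts and rejects.

Final tape (ignoring leading/trailing blanks): 11□00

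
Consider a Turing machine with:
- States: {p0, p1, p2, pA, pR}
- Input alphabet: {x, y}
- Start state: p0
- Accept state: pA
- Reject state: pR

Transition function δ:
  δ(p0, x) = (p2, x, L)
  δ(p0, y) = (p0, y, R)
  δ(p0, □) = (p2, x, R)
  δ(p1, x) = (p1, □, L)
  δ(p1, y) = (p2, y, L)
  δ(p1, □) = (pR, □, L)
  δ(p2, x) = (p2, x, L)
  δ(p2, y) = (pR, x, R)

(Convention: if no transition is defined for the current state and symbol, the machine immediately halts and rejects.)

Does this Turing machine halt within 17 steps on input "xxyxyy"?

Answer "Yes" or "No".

Execution trace:
Initial: [p0]xxyxyy
Step 1: δ(p0, x) = (p2, x, L) → [p2]□xxyxyy

No transition is defined for δ(p2, □). By convention the machine halts and rejects.
The machine halted after 1 step (within the 17-step bound).

Answer: Yes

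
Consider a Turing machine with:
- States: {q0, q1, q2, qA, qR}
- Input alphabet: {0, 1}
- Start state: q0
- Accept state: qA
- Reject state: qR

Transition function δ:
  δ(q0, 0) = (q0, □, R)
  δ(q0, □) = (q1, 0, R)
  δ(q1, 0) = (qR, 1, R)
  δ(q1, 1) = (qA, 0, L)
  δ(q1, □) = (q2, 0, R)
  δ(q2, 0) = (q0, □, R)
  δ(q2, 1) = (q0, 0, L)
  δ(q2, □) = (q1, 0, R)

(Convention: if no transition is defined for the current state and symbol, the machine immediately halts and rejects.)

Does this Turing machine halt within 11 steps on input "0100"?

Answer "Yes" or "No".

Execution trace:
Initial: [q0]0100
Step 1: δ(q0, 0) = (q0, □, R) → □[q0]100

No transition is defined for δ(q0, 1). By convention the machine halts and rejects.
The machine halted after 1 step (within the 11-step bound).

Answer: Yes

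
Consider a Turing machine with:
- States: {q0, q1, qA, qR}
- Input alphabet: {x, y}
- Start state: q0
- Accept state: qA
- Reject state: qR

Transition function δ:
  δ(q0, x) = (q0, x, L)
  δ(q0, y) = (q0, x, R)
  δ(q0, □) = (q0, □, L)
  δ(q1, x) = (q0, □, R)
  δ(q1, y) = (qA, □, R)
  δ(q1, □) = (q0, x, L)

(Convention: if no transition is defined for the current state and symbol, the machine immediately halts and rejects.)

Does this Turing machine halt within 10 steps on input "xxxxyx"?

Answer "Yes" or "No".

Execution trace:
Initial: [q0]xxxxyx
Step 1: δ(q0, x) = (q0, x, L) → [q0]□xxxxyx
Step 2: δ(q0, □) = (q0, □, L) → [q0]□□xxxxyx
Step 3: δ(q0, □) = (q0, □, L) → [q0]□□□xxxxyx
Step 4: δ(q0, □) = (q0, □, L) → [q0]□□□□xxxxyx
Step 5: δ(q0, □) = (q0, □, L) → [q0]□□□□□xxxxyx
Step 6: δ(q0, □) = (q0, □, L) → [q0]□□□□□□xxxxyx
Step 7: δ(q0, □) = (q0, □, L) → [q0]□□□□□□□xxxxyx
Step 8: δ(q0, □) = (q0, □, L) → [q0]□□□□□□□□xxxxyx
Step 9: δ(q0, □) = (q0, □, L) → [q0]□□□□□□□□□xxxxyx
Step 10: δ(q0, □) = (q0, □, L) → [q0]□□□□□□□□□□xxxxyx

The machine has not reached a halting state after 10 steps.
The machine did not halt within the 10-step bound.

Answer: No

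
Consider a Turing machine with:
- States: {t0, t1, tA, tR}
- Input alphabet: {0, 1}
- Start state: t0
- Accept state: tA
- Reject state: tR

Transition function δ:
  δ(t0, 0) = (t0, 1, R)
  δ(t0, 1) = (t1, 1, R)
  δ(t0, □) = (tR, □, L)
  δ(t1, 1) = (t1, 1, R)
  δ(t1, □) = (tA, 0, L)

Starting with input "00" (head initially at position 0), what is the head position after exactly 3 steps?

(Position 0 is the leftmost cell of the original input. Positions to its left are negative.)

Execution trace (head position shown):
Step 0: [t0]00  (head at position 0)
Step 1: move right → 1[t0]0  (head at position 1)
Step 2: move right → 11[t0]□  (head at position 2)
Step 3: move left → 1[tR]1□  (head at position 1)

After 3 steps, the head is at position 1.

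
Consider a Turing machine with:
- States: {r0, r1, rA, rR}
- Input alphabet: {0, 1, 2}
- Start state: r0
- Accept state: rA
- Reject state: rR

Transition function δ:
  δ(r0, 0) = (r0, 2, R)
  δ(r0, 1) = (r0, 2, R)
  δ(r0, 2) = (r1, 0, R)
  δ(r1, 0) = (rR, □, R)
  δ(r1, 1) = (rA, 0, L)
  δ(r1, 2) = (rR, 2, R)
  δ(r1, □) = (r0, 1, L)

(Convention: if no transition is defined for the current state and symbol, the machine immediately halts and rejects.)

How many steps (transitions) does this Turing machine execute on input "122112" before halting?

Execution trace:
Initial: [r0]122112
Step 1: δ(r0, 1) = (r0, 2, R) → 2[r0]22112
Step 2: δ(r0, 2) = (r1, 0, R) → 20[r1]2112
Step 3: δ(r1, 2) = (rR, 2, R) → 202[rR]112

The machine reaches the reject state rR and halts.

The machine executed 3 steps before halting.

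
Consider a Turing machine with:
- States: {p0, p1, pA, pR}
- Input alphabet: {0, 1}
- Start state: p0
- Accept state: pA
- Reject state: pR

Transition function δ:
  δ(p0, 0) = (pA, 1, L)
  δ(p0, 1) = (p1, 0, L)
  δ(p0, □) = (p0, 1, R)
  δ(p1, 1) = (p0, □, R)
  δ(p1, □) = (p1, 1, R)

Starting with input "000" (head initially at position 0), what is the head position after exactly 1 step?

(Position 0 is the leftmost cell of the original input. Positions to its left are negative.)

Execution trace (head position shown):
Step 0: [p0]000  (head at position 0)
Step 1: move left → [pA]□100  (head at position -1)

After 1 step, the head is at position -1.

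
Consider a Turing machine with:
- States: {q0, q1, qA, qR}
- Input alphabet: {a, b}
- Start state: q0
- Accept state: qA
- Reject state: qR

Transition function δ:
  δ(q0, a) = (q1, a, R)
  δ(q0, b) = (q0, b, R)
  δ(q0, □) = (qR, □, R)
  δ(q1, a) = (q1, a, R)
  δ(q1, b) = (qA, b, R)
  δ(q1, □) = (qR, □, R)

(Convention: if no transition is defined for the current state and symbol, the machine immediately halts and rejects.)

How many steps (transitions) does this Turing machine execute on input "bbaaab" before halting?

Execution trace:
Initial: [q0]bbaaab
Step 1: δ(q0, b) = (q0, b, R) → b[q0]baaab
Step 2: δ(q0, b) = (q0, b, R) → bb[q0]aaab
Step 3: δ(q0, a) = (q1, a, R) → bba[q1]aab
Step 4: δ(q1, a) = (q1, a, R) → bbaa[q1]ab
Step 5: δ(q1, a) = (q1, a, R) → bbaaa[q1]b
Step 6: δ(q1, b) = (qA, b, R) → bbaaab[qA]□

The machine reaches the accept state qA and halts.

The machine executed 6 steps before halting.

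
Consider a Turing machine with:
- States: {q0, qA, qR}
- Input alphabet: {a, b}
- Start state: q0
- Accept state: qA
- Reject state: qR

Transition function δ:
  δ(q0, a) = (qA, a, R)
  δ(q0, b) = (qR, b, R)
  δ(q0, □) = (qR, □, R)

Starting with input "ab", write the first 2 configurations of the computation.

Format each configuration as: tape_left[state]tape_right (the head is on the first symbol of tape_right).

Transitions applied:
Step 1: δ(q0, a) = (qA, a, R)

The first 2 configurations are:
[q0]ab ⊢ a[qA]b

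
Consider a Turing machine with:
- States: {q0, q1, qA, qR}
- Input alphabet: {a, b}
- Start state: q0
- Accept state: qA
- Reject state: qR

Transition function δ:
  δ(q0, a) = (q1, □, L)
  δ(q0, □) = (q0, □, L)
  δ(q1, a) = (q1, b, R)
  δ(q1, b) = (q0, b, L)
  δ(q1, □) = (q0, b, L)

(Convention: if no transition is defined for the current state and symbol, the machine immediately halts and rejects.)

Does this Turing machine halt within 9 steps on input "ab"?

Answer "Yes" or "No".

Execution trace:
Initial: [q0]ab
Step 1: δ(q0, a) = (q1, □, L) → [q1]□□b
Step 2: δ(q1, □) = (q0, b, L) → [q0]□b□b
Step 3: δ(q0, □) = (q0, □, L) → [q0]□□b□b
Step 4: δ(q0, □) = (q0, □, L) → [q0]□□□b□b
Step 5: δ(q0, □) = (q0, □, L) → [q0]□□□□b□b
Step 6: δ(q0, □) = (q0, □, L) → [q0]□□□□□b□b
Step 7: δ(q0, □) = (q0, □, L) → [q0]□□□□□□b□b
Step 8: δ(q0, □) = (q0, □, L) → [q0]□□□□□□□b□b
Step 9: δ(q0, □) = (q0, □, L) → [q0]□□□□□□□□b□b

The machine has not reached a halting state after 9 steps.
The machine did not halt within the 9-step bound.

Answer: No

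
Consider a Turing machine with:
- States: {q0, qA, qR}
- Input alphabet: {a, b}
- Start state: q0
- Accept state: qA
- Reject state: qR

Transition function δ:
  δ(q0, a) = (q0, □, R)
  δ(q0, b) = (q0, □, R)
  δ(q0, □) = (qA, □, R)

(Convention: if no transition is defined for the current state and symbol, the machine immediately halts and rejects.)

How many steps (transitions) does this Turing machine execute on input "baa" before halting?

Execution trace:
Initial: [q0]baa
Step 1: δ(q0, b) = (q0, □, R) → □[q0]aa
Step 2: δ(q0, a) = (q0, □, R) → □□[q0]a
Step 3: δ(q0, a) = (q0, □, R) → □□□[q0]□
Step 4: δ(q0, □) = (qA, □, R) → □□□□[qA]□

The machine reaches the accept state qA and halts.

The machine executed 4 steps before halting.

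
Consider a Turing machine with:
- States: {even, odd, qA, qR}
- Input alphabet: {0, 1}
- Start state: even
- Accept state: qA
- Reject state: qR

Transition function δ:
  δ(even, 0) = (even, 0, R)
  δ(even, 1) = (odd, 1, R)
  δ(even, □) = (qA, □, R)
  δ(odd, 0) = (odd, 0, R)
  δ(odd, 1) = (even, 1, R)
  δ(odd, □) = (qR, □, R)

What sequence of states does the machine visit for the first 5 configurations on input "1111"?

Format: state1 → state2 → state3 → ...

Execution trace:
Initial: [even]1111
Step 1: δ(even, 1) = (odd, 1, R) → 1[odd]111
Step 2: δ(odd, 1) = (even, 1, R) → 11[even]11
Step 3: δ(even, 1) = (odd, 1, R) → 111[odd]1
Step 4: δ(odd, 1) = (even, 1, R) → 1111[even]□

State sequence: even → odd → even → odd → even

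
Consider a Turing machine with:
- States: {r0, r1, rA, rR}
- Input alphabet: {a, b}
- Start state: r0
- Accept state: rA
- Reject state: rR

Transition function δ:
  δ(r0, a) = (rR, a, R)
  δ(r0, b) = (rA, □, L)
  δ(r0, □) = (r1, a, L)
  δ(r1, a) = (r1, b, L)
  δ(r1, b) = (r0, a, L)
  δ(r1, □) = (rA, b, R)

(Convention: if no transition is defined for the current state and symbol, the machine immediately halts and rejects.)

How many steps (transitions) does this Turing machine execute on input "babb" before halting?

Execution trace:
Initial: [r0]babb
Step 1: δ(r0, b) = (rA, □, L) → [rA]□□abb

The machine reaches the accept state rA and halts.

The machine executed 1 step before halting.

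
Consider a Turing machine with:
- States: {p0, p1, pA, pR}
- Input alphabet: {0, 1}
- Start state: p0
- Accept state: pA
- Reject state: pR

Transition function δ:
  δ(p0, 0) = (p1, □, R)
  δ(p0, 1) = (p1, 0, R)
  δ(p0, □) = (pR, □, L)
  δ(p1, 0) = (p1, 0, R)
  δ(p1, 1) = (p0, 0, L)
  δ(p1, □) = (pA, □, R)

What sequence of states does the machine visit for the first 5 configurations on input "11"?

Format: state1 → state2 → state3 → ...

Execution trace:
Initial: [p0]11
Step 1: δ(p0, 1) = (p1, 0, R) → 0[p1]1
Step 2: δ(p1, 1) = (p0, 0, L) → [p0]00
Step 3: δ(p0, 0) = (p1, □, R) → □[p1]0
Step 4: δ(p1, 0) = (p1, 0, R) → □0[p1]□

State sequence: p0 → p1 → p0 → p1 → p1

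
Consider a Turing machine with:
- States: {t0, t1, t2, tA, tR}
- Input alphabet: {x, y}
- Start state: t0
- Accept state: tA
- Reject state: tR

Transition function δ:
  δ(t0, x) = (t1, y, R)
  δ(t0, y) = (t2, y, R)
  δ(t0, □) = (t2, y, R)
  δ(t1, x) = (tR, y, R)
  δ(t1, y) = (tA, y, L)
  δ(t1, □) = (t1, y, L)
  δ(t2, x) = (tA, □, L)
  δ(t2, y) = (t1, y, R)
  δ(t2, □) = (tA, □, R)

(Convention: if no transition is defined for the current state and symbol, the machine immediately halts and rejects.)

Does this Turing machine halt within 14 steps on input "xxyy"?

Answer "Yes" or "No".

Execution trace:
Initial: [t0]xxyy
Step 1: δ(t0, x) = (t1, y, R) → y[t1]xyy
Step 2: δ(t1, x) = (tR, y, R) → yy[tR]yy

The machine reaches the reject state tR and halts.
The machine halted after 2 steps (within the 14-step bound).

Answer: Yes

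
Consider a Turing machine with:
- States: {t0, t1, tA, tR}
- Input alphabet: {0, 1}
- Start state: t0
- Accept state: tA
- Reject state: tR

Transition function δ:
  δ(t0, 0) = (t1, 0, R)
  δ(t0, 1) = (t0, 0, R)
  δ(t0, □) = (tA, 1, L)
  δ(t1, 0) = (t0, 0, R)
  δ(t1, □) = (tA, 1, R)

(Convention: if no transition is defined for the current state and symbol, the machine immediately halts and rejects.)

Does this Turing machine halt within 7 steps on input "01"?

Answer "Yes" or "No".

Execution trace:
Initial: [t0]01
Step 1: δ(t0, 0) = (t1, 0, R) → 0[t1]1

No transition is defined for δ(t1, 1). By convention the machine halts and rejects.
The machine halted after 1 step (within the 7-step bound).

Answer: Yes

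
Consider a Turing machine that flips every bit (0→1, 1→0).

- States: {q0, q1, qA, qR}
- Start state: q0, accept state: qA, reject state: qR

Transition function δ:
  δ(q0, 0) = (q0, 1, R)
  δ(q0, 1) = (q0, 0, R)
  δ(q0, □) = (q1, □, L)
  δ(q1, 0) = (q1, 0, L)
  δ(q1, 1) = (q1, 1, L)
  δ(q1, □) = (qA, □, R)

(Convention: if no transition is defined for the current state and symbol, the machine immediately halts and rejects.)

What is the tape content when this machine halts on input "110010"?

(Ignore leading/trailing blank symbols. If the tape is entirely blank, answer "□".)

Execution trace:
Initial: [q0]110010
Step 1: δ(q0, 1) = (q0, 0, R) → 0[q0]10010
Step 2: δ(q0, 1) = (q0, 0, R) → 00[q0]0010
Step 3: δ(q0, 0) = (q0, 1, R) → 001[q0]010
Step 4: δ(q0, 0) = (q0, 1, R) → 0011[q0]10
Step 5: δ(q0, 1) = (q0, 0, R) → 00110[q0]0
Step 6: δ(q0, 0) = (q0, 1, R) → 001101[q0]□
Step 7: δ(q0, □) = (q1, □, L) → 00110[q1]1□
Step 8: δ(q1, 1) = (q1, 1, L) → 0011[q1]01□
Step 9: δ(q1, 0) = (q1, 0, L) → 001[q1]101□
Step 10: δ(q1, 1) = (q1, 1, L) → 00[q1]1101□
Step 11: δ(q1, 1) = (q1, 1, L) → 0[q1]01101□
Step 12: δ(q1, 0) = (q1, 0, L) → [q1]001101□
Step 13: δ(q1, 0) = (q1, 0, L) → [q1]□001101□
Step 14: δ(q1, □) = (qA, □, R) → □[qA]001101□

The machine reaches the accept state qA and halts.

Final tape (ignoring leading/trailing blanks): 001101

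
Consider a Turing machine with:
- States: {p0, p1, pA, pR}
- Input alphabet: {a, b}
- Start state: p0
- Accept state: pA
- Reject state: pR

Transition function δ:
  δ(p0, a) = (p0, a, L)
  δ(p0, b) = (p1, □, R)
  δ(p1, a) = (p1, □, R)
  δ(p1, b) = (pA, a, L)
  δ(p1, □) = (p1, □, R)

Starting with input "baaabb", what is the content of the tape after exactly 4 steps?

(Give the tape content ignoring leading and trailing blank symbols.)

Execution trace:
Initial: [p0]baaabb
Step 1: δ(p0, b) = (p1, □, R) → □[p1]aaabb
Step 2: δ(p1, a) = (p1, □, R) → □□[p1]aabb
Step 3: δ(p1, a) = (p1, □, R) → □□□[p1]abb
Step 4: δ(p1, a) = (p1, □, R) → □□□□[p1]bb

After 4 steps, the tape (ignoring leading/trailing blanks) is: bb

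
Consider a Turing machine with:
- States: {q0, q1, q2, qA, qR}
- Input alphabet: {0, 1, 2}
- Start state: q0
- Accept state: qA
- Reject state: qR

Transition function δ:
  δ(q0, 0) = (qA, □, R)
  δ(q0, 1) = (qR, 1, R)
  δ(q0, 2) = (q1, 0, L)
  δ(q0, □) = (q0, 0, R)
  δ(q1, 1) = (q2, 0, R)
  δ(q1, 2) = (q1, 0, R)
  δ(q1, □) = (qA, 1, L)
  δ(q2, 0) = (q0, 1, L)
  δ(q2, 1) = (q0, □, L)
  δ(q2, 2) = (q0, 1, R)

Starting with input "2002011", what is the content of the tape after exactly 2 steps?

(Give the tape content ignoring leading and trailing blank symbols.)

Execution trace:
Initial: [q0]2002011
Step 1: δ(q0, 2) = (q1, 0, L) → [q1]□0002011
Step 2: δ(q1, □) = (qA, 1, L) → [qA]□10002011

The machine reaches the accept state qA and halts.

After 2 steps, the tape (ignoring leading/trailing blanks) is: 10002011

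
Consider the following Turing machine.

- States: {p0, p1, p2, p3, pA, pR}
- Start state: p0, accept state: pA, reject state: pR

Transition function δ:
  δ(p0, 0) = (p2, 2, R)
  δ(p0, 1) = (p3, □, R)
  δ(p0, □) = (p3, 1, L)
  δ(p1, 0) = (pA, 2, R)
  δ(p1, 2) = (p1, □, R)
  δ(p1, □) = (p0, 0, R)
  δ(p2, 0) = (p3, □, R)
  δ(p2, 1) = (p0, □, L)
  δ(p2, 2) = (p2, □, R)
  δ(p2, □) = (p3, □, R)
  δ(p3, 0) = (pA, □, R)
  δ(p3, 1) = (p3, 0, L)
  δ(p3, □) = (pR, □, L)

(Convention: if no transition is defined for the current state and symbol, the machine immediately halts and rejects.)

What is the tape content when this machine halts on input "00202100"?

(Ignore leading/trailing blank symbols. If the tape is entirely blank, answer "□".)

Execution trace:
Initial: [p0]00202100
Step 1: δ(p0, 0) = (p2, 2, R) → 2[p2]0202100
Step 2: δ(p2, 0) = (p3, □, R) → 2□[p3]202100

No transition is defined for δ(p3, 2). By convention the machine halts and rejects.

Final tape (ignoring leading/trailing blanks): 2□202100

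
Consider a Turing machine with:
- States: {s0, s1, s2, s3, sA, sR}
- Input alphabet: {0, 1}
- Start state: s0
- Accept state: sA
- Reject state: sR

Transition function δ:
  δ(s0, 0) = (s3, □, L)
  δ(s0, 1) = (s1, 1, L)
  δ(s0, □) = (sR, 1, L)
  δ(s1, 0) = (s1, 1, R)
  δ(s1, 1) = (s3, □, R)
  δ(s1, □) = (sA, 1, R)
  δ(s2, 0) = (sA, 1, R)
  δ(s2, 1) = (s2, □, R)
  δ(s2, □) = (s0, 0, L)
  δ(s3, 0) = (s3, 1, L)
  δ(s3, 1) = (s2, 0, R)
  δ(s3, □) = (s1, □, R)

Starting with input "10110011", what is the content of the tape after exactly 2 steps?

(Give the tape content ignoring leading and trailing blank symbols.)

Execution trace:
Initial: [s0]10110011
Step 1: δ(s0, 1) = (s1, 1, L) → [s1]□10110011
Step 2: δ(s1, □) = (sA, 1, R) → 1[sA]10110011

The machine reaches the accept state sA and halts.

After 2 steps, the tape (ignoring leading/trailing blanks) is: 110110011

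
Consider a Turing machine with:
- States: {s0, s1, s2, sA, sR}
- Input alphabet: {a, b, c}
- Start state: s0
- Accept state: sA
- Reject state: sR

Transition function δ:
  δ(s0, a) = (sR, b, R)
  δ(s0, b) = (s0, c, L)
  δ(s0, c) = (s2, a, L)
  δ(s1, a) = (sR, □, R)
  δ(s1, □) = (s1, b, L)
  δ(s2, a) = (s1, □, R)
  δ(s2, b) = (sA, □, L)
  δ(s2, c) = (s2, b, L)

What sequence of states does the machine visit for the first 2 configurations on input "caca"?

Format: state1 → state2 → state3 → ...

Execution trace:
Initial: [s0]caca
Step 1: δ(s0, c) = (s2, a, L) → [s2]□aaca

No transition is defined for δ(s2, □). By convention the machine halts and rejects.

State sequence: s0 → s2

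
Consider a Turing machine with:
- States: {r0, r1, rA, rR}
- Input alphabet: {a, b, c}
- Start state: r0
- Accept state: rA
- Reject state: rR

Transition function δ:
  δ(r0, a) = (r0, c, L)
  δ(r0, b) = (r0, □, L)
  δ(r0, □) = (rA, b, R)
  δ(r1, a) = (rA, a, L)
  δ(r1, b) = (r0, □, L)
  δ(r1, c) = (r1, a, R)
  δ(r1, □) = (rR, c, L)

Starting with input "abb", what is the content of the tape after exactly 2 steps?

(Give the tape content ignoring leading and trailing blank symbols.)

Execution trace:
Initial: [r0]abb
Step 1: δ(r0, a) = (r0, c, L) → [r0]□cbb
Step 2: δ(r0, □) = (rA, b, R) → b[rA]cbb

The machine reaches the accept state rA and halts.

After 2 steps, the tape (ignoring leading/trailing blanks) is: bcbb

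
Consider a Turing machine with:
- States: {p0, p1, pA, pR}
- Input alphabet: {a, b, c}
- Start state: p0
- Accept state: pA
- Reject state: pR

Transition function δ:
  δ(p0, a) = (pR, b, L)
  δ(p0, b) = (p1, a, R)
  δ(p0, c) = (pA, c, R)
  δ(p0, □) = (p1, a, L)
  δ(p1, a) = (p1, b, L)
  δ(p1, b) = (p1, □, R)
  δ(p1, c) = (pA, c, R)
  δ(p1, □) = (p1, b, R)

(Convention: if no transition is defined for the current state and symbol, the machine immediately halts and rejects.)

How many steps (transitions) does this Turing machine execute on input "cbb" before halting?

Execution trace:
Initial: [p0]cbb
Step 1: δ(p0, c) = (pA, c, R) → c[pA]bb

The machine reaches the accept state pA and halts.

The machine executed 1 step before halting.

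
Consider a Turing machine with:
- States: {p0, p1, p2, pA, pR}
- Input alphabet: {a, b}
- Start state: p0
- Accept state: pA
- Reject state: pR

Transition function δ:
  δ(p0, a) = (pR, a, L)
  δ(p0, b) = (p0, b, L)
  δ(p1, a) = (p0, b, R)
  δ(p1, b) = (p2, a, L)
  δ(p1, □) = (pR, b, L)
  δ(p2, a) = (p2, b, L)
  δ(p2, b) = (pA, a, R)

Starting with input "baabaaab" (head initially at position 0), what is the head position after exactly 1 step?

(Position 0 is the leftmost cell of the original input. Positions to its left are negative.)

Execution trace (head position shown):
Step 0: [p0]baabaaab  (head at position 0)
Step 1: move left → [p0]□baabaaab  (head at position -1)

After 1 step, the head is at position -1.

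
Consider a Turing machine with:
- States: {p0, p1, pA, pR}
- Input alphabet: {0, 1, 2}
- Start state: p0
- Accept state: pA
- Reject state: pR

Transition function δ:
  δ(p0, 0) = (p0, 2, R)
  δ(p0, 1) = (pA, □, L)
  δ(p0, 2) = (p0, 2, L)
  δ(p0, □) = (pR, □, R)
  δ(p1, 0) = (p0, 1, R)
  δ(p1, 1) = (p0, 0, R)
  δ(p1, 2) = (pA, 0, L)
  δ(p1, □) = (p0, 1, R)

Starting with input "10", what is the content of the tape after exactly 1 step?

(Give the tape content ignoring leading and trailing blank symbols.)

Execution trace:
Initial: [p0]10
Step 1: δ(p0, 1) = (pA, □, L) → [pA]□□0

The machine reaches the accept state pA and halts.

After 1 step, the tape (ignoring leading/trailing blanks) is: 0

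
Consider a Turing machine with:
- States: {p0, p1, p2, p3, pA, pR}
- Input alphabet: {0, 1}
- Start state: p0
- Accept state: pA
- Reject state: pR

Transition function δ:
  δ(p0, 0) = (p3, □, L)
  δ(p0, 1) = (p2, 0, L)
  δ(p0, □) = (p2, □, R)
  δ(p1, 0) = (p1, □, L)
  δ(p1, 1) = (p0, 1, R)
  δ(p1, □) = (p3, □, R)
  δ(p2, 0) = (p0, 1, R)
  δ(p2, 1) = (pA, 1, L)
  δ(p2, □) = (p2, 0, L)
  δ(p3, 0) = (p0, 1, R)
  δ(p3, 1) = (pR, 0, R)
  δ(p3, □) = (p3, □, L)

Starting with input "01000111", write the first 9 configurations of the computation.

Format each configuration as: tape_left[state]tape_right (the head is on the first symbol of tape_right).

Transitions applied:
Step 1: δ(p0, 0) = (p3, □, L)
Step 2: δ(p3, □) = (p3, □, L)
Step 3: δ(p3, □) = (p3, □, L)
Step 4: δ(p3, □) = (p3, □, L)
Step 5: δ(p3, □) = (p3, □, L)
Step 6: δ(p3, □) = (p3, □, L)
Step 7: δ(p3, □) = (p3, □, L)
Step 8: δ(p3, □) = (p3, □, L)

The first 9 configurations are:
[p0]01000111 ⊢ [p3]□□1000111 ⊢ [p3]□□□1000111 ⊢ [p3]□□□□1000111 ⊢ [p3]□□□□□1000111 ⊢ [p3]□□□□□□1000111 ⊢ [p3]□□□□□□□1000111 ⊢ [p3]□□□□□□□□1000111 ⊢ [p3]□□□□□□□□□1000111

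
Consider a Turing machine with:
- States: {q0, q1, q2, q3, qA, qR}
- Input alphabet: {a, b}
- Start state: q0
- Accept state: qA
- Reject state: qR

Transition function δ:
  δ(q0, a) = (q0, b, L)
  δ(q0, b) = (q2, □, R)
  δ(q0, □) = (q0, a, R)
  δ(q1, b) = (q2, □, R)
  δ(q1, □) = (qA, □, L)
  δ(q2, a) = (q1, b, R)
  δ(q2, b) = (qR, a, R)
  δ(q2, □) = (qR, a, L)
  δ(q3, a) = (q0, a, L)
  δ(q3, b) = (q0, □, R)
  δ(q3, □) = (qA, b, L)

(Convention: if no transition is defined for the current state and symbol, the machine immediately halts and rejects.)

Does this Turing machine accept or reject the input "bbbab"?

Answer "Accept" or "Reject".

Execution trace:
Initial: [q0]bbbab
Step 1: δ(q0, b) = (q2, □, R) → □[q2]bbab
Step 2: δ(q2, b) = (qR, a, R) → □a[qR]bab

The machine reaches the reject state qR and halts.

Answer: Reject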